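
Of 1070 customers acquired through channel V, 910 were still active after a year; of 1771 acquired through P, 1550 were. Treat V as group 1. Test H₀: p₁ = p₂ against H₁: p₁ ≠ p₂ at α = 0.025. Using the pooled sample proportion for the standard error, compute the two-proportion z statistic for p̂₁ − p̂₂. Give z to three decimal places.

z = -1.875

p̂₁ = 910/1070 = 0.850467, p̂₂ = 1550/1771 = 0.875212.
Pooled p̂ = (910+1550)/(1070+1771) = 2460/2841 = 0.865892.
SE = √(p̂(1−p̂)(1/n₁+1/n₂)) = √(0.865892·0.134108·0.00149923) = √(0.000174095) = 0.013195.
z = (0.850467 − 0.875212)/0.013195 = -0.024745/0.013195 = -1.875.
Two-sided p-value ≈ 2·Φ(−1.875) = 0.0607; since p > α = 0.025, fail to reject H₀.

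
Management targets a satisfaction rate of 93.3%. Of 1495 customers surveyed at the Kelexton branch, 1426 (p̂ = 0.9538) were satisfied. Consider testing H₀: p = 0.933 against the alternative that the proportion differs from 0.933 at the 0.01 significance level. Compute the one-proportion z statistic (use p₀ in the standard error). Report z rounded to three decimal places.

z = 3.224

p̂ = 1426/1495 = 0.953846.
Standard error under H₀: √(0.933×0.067/1495) = 0.006466.
z = (0.953846 − 0.933)/0.006466 = 0.020846/0.006466 = 3.224.
p-value = 2·P(Z > 3.224) ≈ 0.0013, so at α = 0.01 we reject H₀.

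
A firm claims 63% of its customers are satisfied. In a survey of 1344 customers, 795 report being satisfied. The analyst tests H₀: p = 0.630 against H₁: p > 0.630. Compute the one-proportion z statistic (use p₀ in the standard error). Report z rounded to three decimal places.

z = -2.922

p̂ = 795/1344 ≈ 0.59152.
SE = √(p₀(1−p₀)/n) = √(0.2331/1344) = 0.01317.
z = (0.59152 − 0.63)/0.01317 = -0.03848/0.01317 = -2.922.
p-value = P(Z > -2.922) ≈ 0.9983.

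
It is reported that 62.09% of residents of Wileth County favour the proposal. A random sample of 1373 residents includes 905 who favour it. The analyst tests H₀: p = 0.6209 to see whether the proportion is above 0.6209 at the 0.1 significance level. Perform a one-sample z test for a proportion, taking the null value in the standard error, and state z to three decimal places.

z = 2.921

p̂ = 905/1373 ≈ 0.65914.
Standard error under H₀: √(0.6209×0.3791/1373) = 0.01309.
z = (0.65914 − 0.6209)/0.01309 = 0.03824/0.01309 = 2.921.
p-value = P(Z > 2.921) ≈ 0.0017. With α = 0.1, reject H₀.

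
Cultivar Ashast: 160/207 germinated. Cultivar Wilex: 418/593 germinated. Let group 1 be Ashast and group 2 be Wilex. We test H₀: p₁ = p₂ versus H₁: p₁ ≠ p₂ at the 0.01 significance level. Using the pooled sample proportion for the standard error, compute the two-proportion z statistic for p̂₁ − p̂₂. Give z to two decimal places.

p̂₁ = 160/207 = 0.7729, p̂₂ = 418/593 = 0.7049.
Pooled p̂ = (160+418)/(207+593) = 578/800 = 0.7225.
SE = √(p̂(1−p̂)(1/n₁+1/n₂)) = √(0.7225·0.2775·0.00651726) = √(0.00130667) = 0.0361.
z = (0.7729 − 0.7049)/0.0361 = 0.0680/0.0361 = 1.88.
Two-sided p-value ≈ 2·Φ(−1.883) = 0.0597; since p > α = 0.01, fail to reject H₀.

z = 1.88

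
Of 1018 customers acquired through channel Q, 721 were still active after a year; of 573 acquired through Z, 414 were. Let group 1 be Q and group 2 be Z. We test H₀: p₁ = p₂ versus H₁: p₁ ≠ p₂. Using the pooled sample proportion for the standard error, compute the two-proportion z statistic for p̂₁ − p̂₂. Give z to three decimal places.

z = -0.604

p̂₁ = 721/1018 = 0.70825, p̂₂ = 414/573 = 0.72251.
Pooled p̂ = (721+414)/(1018+573) = 1135/1591 = 0.71339.
SE = √(p̂(1−p̂)(1/n₁+1/n₂)) = √(0.71339·0.28661·0.00272752) = √(0.000557684) = 0.02362.
z = (0.70825 − 0.72251)/0.02362 = -0.01426/0.02362 = -0.604.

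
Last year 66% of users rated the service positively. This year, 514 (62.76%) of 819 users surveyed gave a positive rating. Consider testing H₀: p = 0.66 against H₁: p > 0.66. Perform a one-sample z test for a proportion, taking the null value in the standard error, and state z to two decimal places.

z = -1.96

p̂ = 514/819 = 0.62759.
Standard error under H₀: √(0.66×0.34/819) = 0.01655.
z = (0.62759 − 0.66)/0.01655 = -0.03241/0.01655 = -1.96.
p-value = P(Z > -1.958) ≈ 0.9749.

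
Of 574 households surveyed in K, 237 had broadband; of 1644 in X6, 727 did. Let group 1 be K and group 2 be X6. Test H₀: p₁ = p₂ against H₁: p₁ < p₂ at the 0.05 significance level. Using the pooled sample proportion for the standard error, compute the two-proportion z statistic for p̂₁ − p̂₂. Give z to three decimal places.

z = -1.220

p̂₁ = 237/574 ≈ 0.41289, p̂₂ = 727/1644 ≈ 0.44221.
Pooled p̂ = (237+727)/(574+1644) = 964/2218 = 0.43463.
SE = √(0.245726 × 0.00235043) = 0.02403.
z = (0.41289 − 0.44221)/0.02403 = -0.02932/0.02403 = -1.220.
p-value = P(Z < -1.220) ≈ 0.1112. With α = 0.05, fail to reject H₀.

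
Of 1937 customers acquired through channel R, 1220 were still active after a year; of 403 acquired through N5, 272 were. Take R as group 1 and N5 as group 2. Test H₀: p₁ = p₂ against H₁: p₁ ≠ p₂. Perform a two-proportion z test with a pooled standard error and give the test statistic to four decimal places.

p̂₁ = 1220/1937 ≈ 0.629840, p̂₂ = 272/403 ≈ 0.674938.
Pooled p̂ = (1220+272)/(1937+403) = 1492/2340 = 0.637607.
SE = √(p̂(1−p̂)(1/n₁+1/n₂)) = √(0.637607·0.362393·0.00299765) = √(0.00069265) = 0.026318.
z = (0.629840 − 0.674938)/0.026318 = -0.045098/0.026318 = -1.7136.

z = -1.7136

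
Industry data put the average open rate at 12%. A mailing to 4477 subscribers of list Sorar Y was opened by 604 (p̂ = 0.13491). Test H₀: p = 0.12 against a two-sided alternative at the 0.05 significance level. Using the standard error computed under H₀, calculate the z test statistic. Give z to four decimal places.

p̂ = 604/4477 = 0.1349118.
SE = √(p₀(1−p₀)/n) = √(0.1056/4477) = 0.0048567.
z = (0.1349118 − 0.12)/0.0048567 = 0.0149118/0.0048567 = 3.0704.
Two-sided p-value ≈ 2·Φ(−3.070) = 0.0021, so at α = 0.05 we reject H₀.

z = 3.0704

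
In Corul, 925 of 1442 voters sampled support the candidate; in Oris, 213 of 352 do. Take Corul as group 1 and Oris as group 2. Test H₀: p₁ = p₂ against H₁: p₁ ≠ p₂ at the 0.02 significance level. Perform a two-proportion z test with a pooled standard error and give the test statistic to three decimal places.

z = 1.270

p̂₁ = 925/1442 ≈ 0.64147, p̂₂ = 213/352 ≈ 0.60511.
Pooled p̂ = (925+213)/(1442+352) = 1138/1794 = 0.63434.
SE = √(0.231954 × 0.00353439) = 0.02863.
z = (0.64147 − 0.60511)/0.02863 = 0.03636/0.02863 = 1.270.
Two-sided p-value ≈ 2·Φ(−1.270) = 0.2042. With α = 0.02, fail to reject H₀.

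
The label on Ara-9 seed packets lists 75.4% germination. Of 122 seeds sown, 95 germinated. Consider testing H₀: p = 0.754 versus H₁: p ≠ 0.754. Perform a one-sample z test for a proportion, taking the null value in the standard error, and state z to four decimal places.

p̂ = 95/122 ≈ 0.778689.
Standard error under H₀: √(0.754×0.246/122) = 0.038992.
z = (0.778689 − 0.754)/0.038992 = 0.024689/0.038992 = 0.6332.
p-value = 2·P(Z > 0.633) ≈ 0.5266.

z = 0.6332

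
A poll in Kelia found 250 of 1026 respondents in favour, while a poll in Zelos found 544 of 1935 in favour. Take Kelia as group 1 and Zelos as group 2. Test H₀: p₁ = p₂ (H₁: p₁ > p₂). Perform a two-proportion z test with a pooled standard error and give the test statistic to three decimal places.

p̂₁ = 250/1026 = 0.243665, p̂₂ = 544/1935 = 0.281137.
Pooled p̂ = (250+544)/(1026+1935) = 794/2961 = 0.268153.
SE = √(0.196247 × 0.00149145) = 0.017108.
z = (0.243665 − 0.281137)/0.017108 = -0.037472/0.017108 = -2.190.
p-value = P(Z > -2.190) ≈ 0.9857.

z = -2.190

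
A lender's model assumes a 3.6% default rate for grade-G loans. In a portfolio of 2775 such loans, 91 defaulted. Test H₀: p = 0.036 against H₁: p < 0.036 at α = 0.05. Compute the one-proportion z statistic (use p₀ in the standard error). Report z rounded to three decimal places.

z = -0.907

p̂ = 91/2775 ≈ 0.03279.
SE = √(p₀(1−p₀)/n) = √(0.034704/2775) = 0.00354.
z = (0.03279 − 0.036)/0.00354 = -0.00321/0.00354 = -0.907.
p-value = P(Z < -0.907) ≈ 0.1822; since p > α = 0.05, fail to reject H₀.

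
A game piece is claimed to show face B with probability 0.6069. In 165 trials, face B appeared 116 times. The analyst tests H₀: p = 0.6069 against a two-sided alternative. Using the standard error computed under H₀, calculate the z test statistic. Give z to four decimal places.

z = 2.5281

p̂ = 116/165 = 0.703030.
Under H₀, SE = √(0.6069·0.3931/165) = √(0.00144589) = 0.038025.
z = (0.703030 − 0.6069)/0.038025 = 0.096130/0.038025 = 2.5281.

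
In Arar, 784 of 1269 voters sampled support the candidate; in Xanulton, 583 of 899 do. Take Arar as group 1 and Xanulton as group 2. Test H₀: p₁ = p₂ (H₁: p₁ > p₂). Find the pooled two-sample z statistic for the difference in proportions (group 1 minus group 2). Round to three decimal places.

p̂₁ = 784/1269 ≈ 0.61781, p̂₂ = 583/899 ≈ 0.64850.
Pooled p̂ = (784+583)/(1269+899) = 1367/2168 = 0.63054.
SE = √(0.232961 × 0.00190037) = 0.02104.
z = (0.61781 − 0.64850)/0.02104 = -0.03069/0.02104 = -1.459.

z = -1.459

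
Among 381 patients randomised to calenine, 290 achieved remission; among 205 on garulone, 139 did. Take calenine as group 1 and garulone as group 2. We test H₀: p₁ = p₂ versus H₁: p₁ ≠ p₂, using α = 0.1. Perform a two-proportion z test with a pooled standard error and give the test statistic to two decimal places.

p̂₁ = 290/381 ≈ 0.7612, p̂₂ = 139/205 ≈ 0.6780.
Pooled p̂ = (290+139)/(381+205) = 429/586 = 0.7321.
SE = √(0.196138 × 0.00750272) = 0.0384.
z = (0.7612 − 0.6780)/0.0384 = 0.0832/0.0384 = 2.17.
p-value = 2·P(Z > 2.166) ≈ 0.0303. With α = 0.1, reject H₀.

z = 2.17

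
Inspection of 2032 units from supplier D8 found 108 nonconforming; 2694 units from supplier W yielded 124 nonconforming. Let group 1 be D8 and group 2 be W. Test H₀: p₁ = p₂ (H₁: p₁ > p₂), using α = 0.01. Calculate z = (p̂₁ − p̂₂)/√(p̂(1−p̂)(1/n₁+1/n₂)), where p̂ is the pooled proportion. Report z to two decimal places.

p̂₁ = 108/2032 ≈ 0.05315, p̂₂ = 124/2694 ≈ 0.04603.
Pooled p̂ = (108+124)/(2032+2694) = 232/4726 = 0.04909.
SE = √(0.0466803 × 0.000863321) = 0.00635.
z = (0.05315 − 0.04603)/0.00635 = 0.00712/0.00635 = 1.12.
p-value = P(Z > 1.122) ≈ 0.1310; since p > α = 0.01, fail to reject H₀.

z = 1.12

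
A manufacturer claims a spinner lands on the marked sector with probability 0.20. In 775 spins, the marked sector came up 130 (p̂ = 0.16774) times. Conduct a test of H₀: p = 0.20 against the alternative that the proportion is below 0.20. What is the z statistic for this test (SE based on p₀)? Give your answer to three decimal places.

p̂ = 130/775 ≈ 0.16774.
Standard error under H₀: √(0.2×0.8/775) = 0.01437.
z = (0.16774 − 0.2)/0.01437 = -0.03226/0.01437 = -2.245.

z = -2.245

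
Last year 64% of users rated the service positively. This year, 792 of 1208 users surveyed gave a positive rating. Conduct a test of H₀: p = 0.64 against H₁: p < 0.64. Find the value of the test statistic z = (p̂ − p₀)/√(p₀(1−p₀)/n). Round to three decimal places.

z = 1.132

p̂ = 792/1208 = 0.65563.
Standard error under H₀: √(0.64×0.36/1208) = 0.01381.
z = (0.65563 − 0.64)/0.01381 = 0.01563/0.01381 = 1.132.
p-value = P(Z < 1.132) ≈ 0.8711.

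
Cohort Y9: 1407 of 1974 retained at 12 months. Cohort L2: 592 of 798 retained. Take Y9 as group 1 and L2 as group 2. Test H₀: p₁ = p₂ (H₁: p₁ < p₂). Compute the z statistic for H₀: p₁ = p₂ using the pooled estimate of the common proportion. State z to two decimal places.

z = -1.55

p̂₁ = 1407/1974 ≈ 0.7128, p̂₂ = 592/798 ≈ 0.7419.
Pooled p̂ = (1407+592)/(1974+798) = 1999/2772 = 0.7211.
SE = √(0.201097 × 0.00175972) = 0.0188.
z = (0.7128 − 0.7419)/0.0188 = -0.0291/0.0188 = -1.55.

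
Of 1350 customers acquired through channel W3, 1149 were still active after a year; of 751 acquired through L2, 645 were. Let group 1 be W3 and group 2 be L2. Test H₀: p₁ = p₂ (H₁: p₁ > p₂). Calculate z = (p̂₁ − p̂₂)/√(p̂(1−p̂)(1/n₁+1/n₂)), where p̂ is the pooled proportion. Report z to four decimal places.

p̂₁ = 1149/1350 ≈ 0.851111, p̂₂ = 645/751 ≈ 0.858855.
Pooled p̂ = (1149+645)/(1350+751) = 1794/2101 = 0.853879.
SE = √(p̂(1−p̂)(1/n₁+1/n₂)) = √(0.853879·0.146121·0.0020723) = √(0.00025856) = 0.016080.
z = (0.851111 − 0.858855)/0.016080 = -0.007744/0.016080 = -0.4816.
p-value = P(Z > -0.482) ≈ 0.6849.

z = -0.4816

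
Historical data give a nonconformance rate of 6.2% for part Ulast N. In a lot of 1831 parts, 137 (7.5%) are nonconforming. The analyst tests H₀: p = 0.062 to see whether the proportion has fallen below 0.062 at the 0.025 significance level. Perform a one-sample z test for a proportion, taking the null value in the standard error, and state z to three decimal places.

p̂ = 137/1831 ≈ 0.074823.
SE = √(p₀(1−p₀)/n) = √(0.058156/1831) = 0.005636.
z = (0.074823 − 0.062)/0.005636 = 0.012823/0.005636 = 2.275.
p-value = P(Z < 2.275) ≈ 0.9886; since p > α = 0.025, fail to reject H₀.

z = 2.275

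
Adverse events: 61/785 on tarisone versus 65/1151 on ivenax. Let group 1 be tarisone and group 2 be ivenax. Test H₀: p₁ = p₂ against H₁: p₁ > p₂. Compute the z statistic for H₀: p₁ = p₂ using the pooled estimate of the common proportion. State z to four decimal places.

p̂₁ = 61/785 ≈ 0.077707, p̂₂ = 65/1151 ≈ 0.056473.
Pooled p̂ = (61+65)/(785+1151) = 126/1936 = 0.065083.
SE = √(0.0608469 × 0.0021427) = 0.011418.
z = (0.077707 − 0.056473)/0.011418 = 0.021234/0.011418 = 1.8597.
p-value = P(Z > 1.860) ≈ 0.0315.

z = 1.8597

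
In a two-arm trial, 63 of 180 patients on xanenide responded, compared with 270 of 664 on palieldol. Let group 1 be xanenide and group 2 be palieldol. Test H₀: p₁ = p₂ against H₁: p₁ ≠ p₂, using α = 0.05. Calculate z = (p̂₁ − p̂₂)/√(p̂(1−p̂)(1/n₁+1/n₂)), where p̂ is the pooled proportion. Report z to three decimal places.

p̂₁ = 63/180 = 0.35000, p̂₂ = 270/664 = 0.40663.
Pooled p̂ = (63+270)/(180+664) = 333/844 = 0.39455.
SE = √(p̂(1−p̂)(1/n₁+1/n₂)) = √(0.39455·0.60545·0.00706158) = √(0.00168687) = 0.04107.
z = (0.35000 − 0.40663)/0.04107 = -0.05663/0.04107 = -1.379.
p-value = 2·P(Z > 1.379) ≈ 0.1680; since p > α = 0.05, fail to reject H₀.

z = -1.379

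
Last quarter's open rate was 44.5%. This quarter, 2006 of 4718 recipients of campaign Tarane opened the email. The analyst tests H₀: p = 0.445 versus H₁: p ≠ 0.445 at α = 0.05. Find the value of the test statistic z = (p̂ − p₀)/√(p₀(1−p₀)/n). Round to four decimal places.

p̂ = 2006/4718 = 0.4251802.
Standard error under H₀: √(0.445×0.555/4718) = 0.0072351.
z = (0.4251802 − 0.445)/0.0072351 = -0.0198198/0.0072351 = -2.7394.
Two-sided p-value ≈ 2·Φ(−2.739) = 0.0062; since p < α = 0.05, reject H₀.

z = -2.7394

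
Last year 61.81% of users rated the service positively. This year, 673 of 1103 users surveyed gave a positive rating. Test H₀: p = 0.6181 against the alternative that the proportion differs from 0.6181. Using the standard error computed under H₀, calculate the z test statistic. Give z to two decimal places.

z = -0.54

p̂ = 673/1103 = 0.6102.
Under H₀, SE = √(0.6181·0.3819/1103) = √(0.000214009) = 0.0146.
z = (0.6102 − 0.6181)/0.0146 = -0.0079/0.0146 = -0.54.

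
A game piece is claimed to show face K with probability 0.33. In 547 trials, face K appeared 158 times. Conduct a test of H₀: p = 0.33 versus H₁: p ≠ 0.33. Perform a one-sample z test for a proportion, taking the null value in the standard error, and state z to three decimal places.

z = -2.047

p̂ = 158/547 ≈ 0.28885.
SE = √(p₀(1−p₀)/n) = √(0.2211/547) = 0.02010.
z = (0.28885 − 0.33)/0.02010 = -0.04115/0.02010 = -2.047.
p-value = 2·P(Z > 2.047) ≈ 0.0407.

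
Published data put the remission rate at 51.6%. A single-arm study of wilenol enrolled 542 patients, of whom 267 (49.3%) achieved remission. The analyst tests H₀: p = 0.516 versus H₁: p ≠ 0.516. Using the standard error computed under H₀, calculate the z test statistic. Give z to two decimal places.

z = -1.09

p̂ = 267/542 ≈ 0.4926.
Standard error under H₀: √(0.516×0.484/542) = 0.0215.
z = (0.4926 − 0.516)/0.0215 = -0.0234/0.0215 = -1.09.
p-value = 2·P(Z > 1.089) ≈ 0.2761.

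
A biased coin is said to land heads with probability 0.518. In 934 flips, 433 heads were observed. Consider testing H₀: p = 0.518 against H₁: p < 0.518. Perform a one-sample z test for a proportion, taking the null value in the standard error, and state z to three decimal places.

z = -3.327

p̂ = 433/934 = 0.46360.
SE = √(p₀(1−p₀)/n) = √(0.24968/934) = 0.01635.
z = (0.46360 − 0.518)/0.01635 = -0.05440/0.01635 = -3.327.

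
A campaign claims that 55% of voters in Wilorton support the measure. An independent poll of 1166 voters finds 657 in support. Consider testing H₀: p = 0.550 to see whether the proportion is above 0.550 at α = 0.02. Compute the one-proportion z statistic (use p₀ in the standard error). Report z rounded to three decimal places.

p̂ = 657/1166 = 0.56346.
SE = √(p₀(1−p₀)/n) = √(0.2475/1166) = 0.01457.
z = (0.56346 − 0.55)/0.01457 = 0.01346/0.01457 = 0.924.
p-value = P(Z > 0.924) ≈ 0.1777. With α = 0.02, fail to reject H₀.

z = 0.924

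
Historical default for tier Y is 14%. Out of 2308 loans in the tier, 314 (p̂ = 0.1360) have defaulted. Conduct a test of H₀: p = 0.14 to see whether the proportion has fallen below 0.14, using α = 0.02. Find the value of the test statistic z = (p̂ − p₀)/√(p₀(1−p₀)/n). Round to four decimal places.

p̂ = 314/2308 ≈ 0.1360485.
SE = √(p₀(1−p₀)/n) = √(0.1204/2308) = 0.0072226.
z = (0.1360485 − 0.14)/0.0072226 = -0.0039515/0.0072226 = -0.5471.
p-value = P(Z < -0.547) ≈ 0.2922, so at α = 0.02 we fail to reject H₀.

z = -0.5471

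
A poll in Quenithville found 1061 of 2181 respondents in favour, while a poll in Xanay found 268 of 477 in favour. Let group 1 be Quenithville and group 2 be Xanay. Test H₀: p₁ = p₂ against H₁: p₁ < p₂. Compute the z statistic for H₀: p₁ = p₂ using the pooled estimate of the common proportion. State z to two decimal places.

z = -2.98

p̂₁ = 1061/2181 ≈ 0.4865, p̂₂ = 268/477 ≈ 0.5618.
Pooled p̂ = (1061+268)/(2181+477) = 1329/2658 = 0.5000.
SE = √(p̂(1−p̂)(1/n₁+1/n₂)) = √(0.5000·0.5000·0.00255494) = √(0.000638735) = 0.0253.
z = (0.4865 − 0.5618)/0.0253 = -0.0753/0.0253 = -2.98.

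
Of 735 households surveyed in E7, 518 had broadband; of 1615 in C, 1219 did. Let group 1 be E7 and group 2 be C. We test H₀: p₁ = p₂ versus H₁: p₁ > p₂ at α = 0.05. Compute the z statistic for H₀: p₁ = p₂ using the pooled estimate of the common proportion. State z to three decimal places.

p̂₁ = 518/735 = 0.70476, p̂₂ = 1219/1615 = 0.75480.
Pooled p̂ = (518+1219)/(735+1615) = 1737/2350 = 0.73915.
SE = √(0.192808 × 0.00197974) = 0.01954.
z = (0.70476 − 0.75480)/0.01954 = -0.05004/0.01954 = -2.561.
p-value = P(Z > -2.561) ≈ 0.9948. With α = 0.05, fail to reject H₀.

z = -2.561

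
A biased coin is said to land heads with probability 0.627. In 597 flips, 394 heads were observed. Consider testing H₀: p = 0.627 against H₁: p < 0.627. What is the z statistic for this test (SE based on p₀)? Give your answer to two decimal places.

p̂ = 394/597 ≈ 0.6600.
Standard error under H₀: √(0.627×0.373/597) = 0.0198.
z = (0.6600 − 0.627)/0.0198 = 0.0330/0.0198 = 1.67.
p-value = P(Z < 1.666) ≈ 0.9521.

z = 1.67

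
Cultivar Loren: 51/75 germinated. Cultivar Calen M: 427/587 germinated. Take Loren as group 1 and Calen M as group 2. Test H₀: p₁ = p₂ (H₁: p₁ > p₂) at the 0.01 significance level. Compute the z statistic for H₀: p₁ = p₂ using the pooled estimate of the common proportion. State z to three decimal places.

z = -0.863

p̂₁ = 51/75 ≈ 0.68000, p̂₂ = 427/587 ≈ 0.72743.
Pooled p̂ = (51+427)/(75+587) = 478/662 = 0.72205.
SE = √(0.200692 × 0.0150369) = 0.05493.
z = (0.68000 − 0.72743)/0.05493 = -0.04743/0.05493 = -0.863.
p-value = P(Z > -0.863) ≈ 0.8060. With α = 0.01, fail to reject H₀.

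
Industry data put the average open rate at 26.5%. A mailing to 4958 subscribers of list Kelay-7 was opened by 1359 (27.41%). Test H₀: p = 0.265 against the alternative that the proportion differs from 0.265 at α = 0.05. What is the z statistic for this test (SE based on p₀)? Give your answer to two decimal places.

p̂ = 1359/4958 ≈ 0.27410.
Under H₀, SE = √(0.265·0.735/4958) = √(3.9285e-05) = 0.00627.
z = (0.27410 − 0.265)/0.00627 = 0.00910/0.00627 = 1.45.
p-value = 2·P(Z > 1.452) ≈ 0.1464; since p > α = 0.05, fail to reject H₀.

z = 1.45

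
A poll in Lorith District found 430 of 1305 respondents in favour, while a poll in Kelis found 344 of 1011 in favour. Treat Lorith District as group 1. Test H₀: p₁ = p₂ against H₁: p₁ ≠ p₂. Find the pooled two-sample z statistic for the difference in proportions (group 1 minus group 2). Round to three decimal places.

p̂₁ = 430/1305 = 0.329502, p̂₂ = 344/1011 = 0.340257.
Pooled p̂ = (430+344)/(1305+1011) = 774/2316 = 0.334197.
SE = √(0.222509 × 0.0017554) = 0.019763.
z = (0.329502 − 0.340257)/0.019763 = -0.010755/0.019763 = -0.544.

z = -0.544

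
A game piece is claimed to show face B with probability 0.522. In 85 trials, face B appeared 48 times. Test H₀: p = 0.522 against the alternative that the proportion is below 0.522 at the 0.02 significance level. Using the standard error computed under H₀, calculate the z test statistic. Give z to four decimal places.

p̂ = 48/85 ≈ 0.564706.
SE = √(p₀(1−p₀)/n) = √(0.24952/85) = 0.054180.
z = (0.564706 − 0.522)/0.054180 = 0.042706/0.054180 = 0.7882.
p-value = P(Z < 0.788) ≈ 0.7847. With α = 0.02, fail to reject H₀.

z = 0.7882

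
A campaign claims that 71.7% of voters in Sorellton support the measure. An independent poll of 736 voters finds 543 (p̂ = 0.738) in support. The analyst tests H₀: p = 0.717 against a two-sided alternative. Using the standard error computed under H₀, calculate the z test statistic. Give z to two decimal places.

p̂ = 543/736 = 0.7378.
SE = √(p₀(1−p₀)/n) = √(0.20291/736) = 0.0166.
z = (0.7378 − 0.717)/0.0166 = 0.0208/0.0166 = 1.25.

z = 1.25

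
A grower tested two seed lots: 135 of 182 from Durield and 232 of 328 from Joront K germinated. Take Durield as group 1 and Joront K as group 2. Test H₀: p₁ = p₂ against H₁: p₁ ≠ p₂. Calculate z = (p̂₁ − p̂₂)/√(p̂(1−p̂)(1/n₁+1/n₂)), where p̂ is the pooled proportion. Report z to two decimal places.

p̂₁ = 135/182 = 0.7418, p̂₂ = 232/328 = 0.7073.
Pooled p̂ = (135+232)/(182+328) = 367/510 = 0.7196.
SE = √(0.201772 × 0.00854329) = 0.0415.
z = (0.7418 − 0.7073)/0.0415 = 0.0345/0.0415 = 0.83.

z = 0.83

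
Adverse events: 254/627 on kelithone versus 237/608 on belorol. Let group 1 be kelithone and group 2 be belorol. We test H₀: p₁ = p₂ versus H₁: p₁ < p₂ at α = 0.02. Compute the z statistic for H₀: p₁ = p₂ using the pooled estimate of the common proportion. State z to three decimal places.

z = 0.549

p̂₁ = 254/627 = 0.40510, p̂₂ = 237/608 = 0.38980.
Pooled p̂ = (254+237)/(627+608) = 491/1235 = 0.39757.
SE = √(0.239508 × 0.00323963) = 0.02786.
z = (0.40510 − 0.38980)/0.02786 = 0.01530/0.02786 = 0.549.
p-value = P(Z < 0.549) ≈ 0.7086; since p > α = 0.02, fail to reject H₀.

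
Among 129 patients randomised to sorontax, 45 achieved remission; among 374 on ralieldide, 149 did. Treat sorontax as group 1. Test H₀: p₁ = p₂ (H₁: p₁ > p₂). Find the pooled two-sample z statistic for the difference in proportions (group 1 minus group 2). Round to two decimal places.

z = -1.00

p̂₁ = 45/129 ≈ 0.3488, p̂₂ = 149/374 ≈ 0.3984.
Pooled p̂ = (45+149)/(129+374) = 194/503 = 0.3857.
SE = √(p̂(1−p̂)(1/n₁+1/n₂)) = √(0.3857·0.6143·0.0104257) = √(0.00247019) = 0.0497.
z = (0.3488 − 0.3984)/0.0497 = -0.0496/0.0497 = -1.00.
p-value = P(Z > -0.997) ≈ 0.8406.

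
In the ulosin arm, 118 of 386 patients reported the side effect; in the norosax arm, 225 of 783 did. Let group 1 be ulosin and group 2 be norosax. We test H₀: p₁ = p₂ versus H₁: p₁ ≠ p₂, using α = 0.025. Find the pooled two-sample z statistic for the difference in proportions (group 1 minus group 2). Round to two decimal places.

z = 0.65

p̂₁ = 118/386 = 0.3057, p̂₂ = 225/783 = 0.2874.
Pooled p̂ = (118+225)/(386+783) = 343/1169 = 0.2934.
SE = √(0.207322 × 0.00386781) = 0.0283.
z = (0.3057 − 0.2874)/0.0283 = 0.0183/0.0283 = 0.65.
p-value = 2·P(Z > 0.648) ≈ 0.5171. With α = 0.025, fail to reject H₀.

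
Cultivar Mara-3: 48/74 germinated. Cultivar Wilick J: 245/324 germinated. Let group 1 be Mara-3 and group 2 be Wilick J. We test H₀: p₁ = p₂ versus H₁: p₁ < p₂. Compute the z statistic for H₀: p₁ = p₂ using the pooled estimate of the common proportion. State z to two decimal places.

p̂₁ = 48/74 ≈ 0.6486, p̂₂ = 245/324 ≈ 0.7562.
Pooled p̂ = (48+245)/(74+324) = 293/398 = 0.7362.
SE = √(0.194219 × 0.0165999) = 0.0568.
z = (0.6486 − 0.7562)/0.0568 = -0.1076/0.0568 = -1.89.
p-value = P(Z < -1.894) ≈ 0.0291.

z = -1.89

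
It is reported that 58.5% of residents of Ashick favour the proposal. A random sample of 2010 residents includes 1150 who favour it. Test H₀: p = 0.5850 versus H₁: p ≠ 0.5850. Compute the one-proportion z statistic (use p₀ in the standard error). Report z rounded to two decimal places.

p̂ = 1150/2010 = 0.5721.
Standard error under H₀: √(0.585×0.415/2010) = 0.0110.
z = (0.5721 − 0.585)/0.0110 = -0.0129/0.0110 = -1.17.

z = -1.17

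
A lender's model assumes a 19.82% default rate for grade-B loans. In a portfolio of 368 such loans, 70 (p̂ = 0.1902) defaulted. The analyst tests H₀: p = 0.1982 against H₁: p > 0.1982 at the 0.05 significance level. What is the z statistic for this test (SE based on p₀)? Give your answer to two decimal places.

z = -0.38

p̂ = 70/368 ≈ 0.1902.
Under H₀, SE = √(0.1982·0.8018/368) = √(0.000431839) = 0.0208.
z = (0.1902 − 0.1982)/0.0208 = -0.0080/0.0208 = -0.38.
p-value = P(Z > -0.384) ≈ 0.6496, so at α = 0.05 we fail to reject H₀.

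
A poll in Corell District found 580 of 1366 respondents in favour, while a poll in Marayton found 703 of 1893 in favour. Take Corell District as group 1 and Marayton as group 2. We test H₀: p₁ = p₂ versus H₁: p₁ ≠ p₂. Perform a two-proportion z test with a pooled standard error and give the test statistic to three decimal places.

p̂₁ = 580/1366 ≈ 0.424597, p̂₂ = 703/1893 ≈ 0.371368.
Pooled p̂ = (580+703)/(1366+1893) = 1283/3259 = 0.393679.
SE = √(p̂(1−p̂)(1/n₁+1/n₂)) = √(0.393679·0.606321·0.00126033) = √(0.000300835) = 0.017345.
z = (0.424597 − 0.371368)/0.017345 = 0.053229/0.017345 = 3.069.
Two-sided p-value ≈ 2·Φ(−3.069) = 0.0021.

z = 3.069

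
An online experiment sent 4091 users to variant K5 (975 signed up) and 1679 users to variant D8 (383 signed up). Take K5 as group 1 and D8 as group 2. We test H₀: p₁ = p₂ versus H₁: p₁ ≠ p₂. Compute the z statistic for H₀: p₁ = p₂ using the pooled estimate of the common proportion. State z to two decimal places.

z = 0.83

p̂₁ = 975/4091 ≈ 0.2383, p̂₂ = 383/1679 ≈ 0.2281.
Pooled p̂ = (975+383)/(4091+1679) = 1358/5770 = 0.2354.
SE = √(0.179963 × 0.000840032) = 0.0123.
z = (0.2383 − 0.2281)/0.0123 = 0.0102/0.0123 = 0.83.
Two-sided p-value ≈ 2·Φ(−0.831) = 0.4060.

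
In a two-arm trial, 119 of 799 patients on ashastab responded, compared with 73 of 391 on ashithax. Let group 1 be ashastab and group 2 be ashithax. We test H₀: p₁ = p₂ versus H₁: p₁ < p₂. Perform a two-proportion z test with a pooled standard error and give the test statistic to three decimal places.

z = -1.663

p̂₁ = 119/799 ≈ 0.14894, p̂₂ = 73/391 ≈ 0.18670.
Pooled p̂ = (119+73)/(799+391) = 192/1190 = 0.16134.
SE = √(p̂(1−p̂)(1/n₁+1/n₂)) = √(0.16134·0.83866·0.00380911) = √(0.00051542) = 0.02270.
z = (0.14894 − 0.18670)/0.02270 = -0.03776/0.02270 = -1.663.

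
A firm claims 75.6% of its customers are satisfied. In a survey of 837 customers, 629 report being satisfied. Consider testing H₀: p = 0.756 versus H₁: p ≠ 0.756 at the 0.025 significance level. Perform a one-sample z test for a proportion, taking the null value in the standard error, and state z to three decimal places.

z = -0.304

p̂ = 629/837 = 0.75149.
Under H₀, SE = √(0.756·0.244/837) = √(0.000220387) = 0.01485.
z = (0.75149 − 0.756)/0.01485 = -0.00451/0.01485 = -0.304.
p-value = 2·P(Z > 0.304) ≈ 0.7615. With α = 0.025, fail to reject H₀.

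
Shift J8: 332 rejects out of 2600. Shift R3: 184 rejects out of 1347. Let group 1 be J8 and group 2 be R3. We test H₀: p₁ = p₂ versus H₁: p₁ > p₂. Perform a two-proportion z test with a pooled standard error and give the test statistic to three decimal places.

z = -0.787

p̂₁ = 332/2600 ≈ 0.12769, p̂₂ = 184/1347 ≈ 0.13660.
Pooled p̂ = (332+184)/(2600+1347) = 516/3947 = 0.13073.
SE = √(0.113641 × 0.00112701) = 0.01132.
z = (0.12769 − 0.13660)/0.01132 = -0.00891/0.01132 = -0.787.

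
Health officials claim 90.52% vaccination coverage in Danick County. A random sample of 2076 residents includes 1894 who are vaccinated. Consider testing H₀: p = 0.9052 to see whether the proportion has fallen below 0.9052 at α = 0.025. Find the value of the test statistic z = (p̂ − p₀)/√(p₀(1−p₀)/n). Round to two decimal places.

p̂ = 1894/2076 = 0.9123.
Standard error under H₀: √(0.9052×0.0948/2076) = 0.0064.
z = (0.9123 − 0.9052)/0.0064 = 0.0071/0.0064 = 1.11.
p-value = P(Z < 1.109) ≈ 0.8663, so at α = 0.025 we fail to reject H₀.

z = 1.11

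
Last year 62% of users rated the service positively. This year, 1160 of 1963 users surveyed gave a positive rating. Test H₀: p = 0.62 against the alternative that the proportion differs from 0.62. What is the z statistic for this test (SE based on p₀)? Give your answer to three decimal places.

z = -2.653

p̂ = 1160/1963 ≈ 0.590932.
SE = √(p₀(1−p₀)/n) = √(0.2356/1963) = 0.010955.
z = (0.590932 − 0.62)/0.010955 = -0.029068/0.010955 = -2.653.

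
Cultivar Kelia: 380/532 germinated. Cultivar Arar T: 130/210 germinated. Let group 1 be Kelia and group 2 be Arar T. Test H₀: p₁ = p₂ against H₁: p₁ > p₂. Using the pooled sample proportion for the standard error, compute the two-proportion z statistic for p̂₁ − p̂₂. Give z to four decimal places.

p̂₁ = 380/532 ≈ 0.714286, p̂₂ = 130/210 ≈ 0.619048.
Pooled p̂ = (380+130)/(532+210) = 510/742 = 0.687332.
SE = √(p̂(1−p̂)(1/n₁+1/n₂)) = √(0.687332·0.312668·0.0066416) = √(0.00142733) = 0.037780.
z = (0.714286 − 0.619048)/0.037780 = 0.095238/0.037780 = 2.5209.

z = 2.5209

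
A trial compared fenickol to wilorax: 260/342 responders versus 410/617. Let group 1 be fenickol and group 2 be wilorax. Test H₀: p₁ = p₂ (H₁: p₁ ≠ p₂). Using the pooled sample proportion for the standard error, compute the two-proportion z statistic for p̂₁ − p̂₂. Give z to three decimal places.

z = 3.095

p̂₁ = 260/342 = 0.76023, p̂₂ = 410/617 = 0.66451.
Pooled p̂ = (260+410)/(342+617) = 670/959 = 0.69864.
SE = √(0.21054 × 0.00454472) = 0.03093.
z = (0.76023 − 0.66451)/0.03093 = 0.09572/0.03093 = 3.095.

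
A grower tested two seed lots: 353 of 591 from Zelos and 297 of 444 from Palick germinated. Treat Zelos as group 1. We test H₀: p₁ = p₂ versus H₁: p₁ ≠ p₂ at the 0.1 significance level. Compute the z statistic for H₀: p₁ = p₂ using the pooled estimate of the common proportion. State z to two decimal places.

z = -2.36

p̂₁ = 353/591 ≈ 0.5973, p̂₂ = 297/444 ≈ 0.6689.
Pooled p̂ = (353+297)/(591+444) = 650/1035 = 0.6280.
SE = √(0.233611 × 0.0039443) = 0.0304.
z = (0.5973 − 0.6689)/0.0304 = -0.0716/0.0304 = -2.36.
Two-sided p-value ≈ 2·Φ(−2.360) = 0.0183, so at α = 0.1 we reject H₀.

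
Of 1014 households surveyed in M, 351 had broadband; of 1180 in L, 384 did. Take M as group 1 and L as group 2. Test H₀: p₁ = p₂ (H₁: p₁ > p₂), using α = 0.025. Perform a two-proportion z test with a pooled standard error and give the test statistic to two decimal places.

z = 1.03

p̂₁ = 351/1014 ≈ 0.3462, p̂₂ = 384/1180 ≈ 0.3254.
Pooled p̂ = (351+384)/(1014+1180) = 735/2194 = 0.3350.
SE = √(p̂(1−p̂)(1/n₁+1/n₂)) = √(0.3350·0.6650·0.00183365) = √(0.000408494) = 0.0202.
z = (0.3462 − 0.3254)/0.0202 = 0.0208/0.0202 = 1.03.
p-value = P(Z > 1.026) ≈ 0.1525; since p > α = 0.025, fail to reject H₀.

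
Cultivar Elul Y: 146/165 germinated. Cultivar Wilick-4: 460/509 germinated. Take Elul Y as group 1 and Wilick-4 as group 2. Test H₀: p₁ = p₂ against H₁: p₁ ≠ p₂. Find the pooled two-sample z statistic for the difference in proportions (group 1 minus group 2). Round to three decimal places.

p̂₁ = 146/165 = 0.88485, p̂₂ = 460/509 = 0.90373.
Pooled p̂ = (146+460)/(165+509) = 606/674 = 0.89911.
SE = √(0.0907114 × 0.00802524) = 0.02698.
z = (0.88485 − 0.90373)/0.02698 = -0.01888/0.02698 = -0.700.

z = -0.700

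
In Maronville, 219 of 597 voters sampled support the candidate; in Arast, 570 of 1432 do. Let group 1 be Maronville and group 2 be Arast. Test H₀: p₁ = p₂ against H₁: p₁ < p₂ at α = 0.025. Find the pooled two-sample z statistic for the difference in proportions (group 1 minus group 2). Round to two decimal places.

p̂₁ = 219/597 ≈ 0.36683, p̂₂ = 570/1432 ≈ 0.39804.
Pooled p̂ = (219+570)/(597+1432) = 789/2029 = 0.38886.
SE = √(p̂(1−p̂)(1/n₁+1/n₂)) = √(0.38886·0.61114·0.00237337) = √(0.000564026) = 0.02375.
z = (0.36683 − 0.39804)/0.02375 = -0.03121/0.02375 = -1.31.
p-value = P(Z < -1.314) ≈ 0.0944. With α = 0.025, fail to reject H₀.

z = -1.31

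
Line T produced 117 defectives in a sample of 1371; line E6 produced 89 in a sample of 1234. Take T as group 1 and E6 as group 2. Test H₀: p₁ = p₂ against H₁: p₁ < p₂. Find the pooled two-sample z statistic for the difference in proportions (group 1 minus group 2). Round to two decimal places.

p̂₁ = 117/1371 = 0.0853, p̂₂ = 89/1234 = 0.0721.
Pooled p̂ = (117+89)/(1371+1234) = 206/2605 = 0.0791.
SE = √(0.0728253 × 0.00153977) = 0.0106.
z = (0.0853 − 0.0721)/0.0106 = 0.0132/0.0106 = 1.25.
p-value = P(Z < 1.248) ≈ 0.8940.

z = 1.25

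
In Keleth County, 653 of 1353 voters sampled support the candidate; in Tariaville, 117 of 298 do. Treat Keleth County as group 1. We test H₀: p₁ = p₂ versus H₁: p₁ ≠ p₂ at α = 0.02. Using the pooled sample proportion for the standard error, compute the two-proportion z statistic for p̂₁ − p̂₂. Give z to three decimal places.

z = 2.820

p̂₁ = 653/1353 = 0.48263, p̂₂ = 117/298 = 0.39262.
Pooled p̂ = (653+117)/(1353+298) = 770/1651 = 0.46638.
SE = √(0.24887 × 0.0040948) = 0.03192.
z = (0.48263 − 0.39262)/0.03192 = 0.09001/0.03192 = 2.820.
Two-sided p-value ≈ 2·Φ(−2.820) = 0.0048, so at α = 0.02 we reject H₀.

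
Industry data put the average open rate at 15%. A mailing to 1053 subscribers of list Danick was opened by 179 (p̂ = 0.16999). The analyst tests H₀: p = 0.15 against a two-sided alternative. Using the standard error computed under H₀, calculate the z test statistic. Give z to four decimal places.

p̂ = 179/1053 = 0.169991.
SE = √(p₀(1−p₀)/n) = √(0.1275/1053) = 0.011004.
z = (0.169991 − 0.15)/0.011004 = 0.019991/0.011004 = 1.8167.

z = 1.8167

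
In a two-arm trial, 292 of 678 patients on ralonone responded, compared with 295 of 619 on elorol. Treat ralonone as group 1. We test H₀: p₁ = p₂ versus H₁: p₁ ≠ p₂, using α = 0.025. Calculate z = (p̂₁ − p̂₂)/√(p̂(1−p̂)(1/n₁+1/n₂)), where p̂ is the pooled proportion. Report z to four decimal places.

p̂₁ = 292/678 ≈ 0.430678, p̂₂ = 295/619 ≈ 0.476575.
Pooled p̂ = (292+295)/(678+619) = 587/1297 = 0.452583.
SE = √(p̂(1−p̂)(1/n₁+1/n₂)) = √(0.452583·0.547417·0.00309044) = √(0.00076566) = 0.027671.
z = (0.430678 − 0.476575)/0.027671 = -0.045897/0.027671 = -1.6587.
p-value = 2·P(Z > 1.659) ≈ 0.0972; since p > α = 0.025, fail to reject H₀.

z = -1.6587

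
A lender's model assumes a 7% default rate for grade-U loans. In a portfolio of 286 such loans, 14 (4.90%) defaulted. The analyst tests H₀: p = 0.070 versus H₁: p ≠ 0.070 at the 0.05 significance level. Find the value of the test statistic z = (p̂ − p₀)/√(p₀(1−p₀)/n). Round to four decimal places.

z = -1.3952

p̂ = 14/286 = 0.048951.
SE = √(p₀(1−p₀)/n) = √(0.0651/286) = 0.015087.
z = (0.048951 − 0.07)/0.015087 = -0.021049/0.015087 = -1.3952.
p-value = 2·P(Z > 1.395) ≈ 0.1630. With α = 0.05, fail to reject H₀.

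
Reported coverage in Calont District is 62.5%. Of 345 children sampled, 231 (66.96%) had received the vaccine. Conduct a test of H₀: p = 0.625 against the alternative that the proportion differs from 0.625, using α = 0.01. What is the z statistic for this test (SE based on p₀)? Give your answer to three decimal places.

p̂ = 231/345 = 0.66957.
Under H₀, SE = √(0.625·0.375/345) = √(0.000679348) = 0.02606.
z = (0.66957 − 0.625)/0.02606 = 0.04457/0.02606 = 1.710.
Two-sided p-value ≈ 2·Φ(−1.710) = 0.0873; since p > α = 0.01, fail to reject H₀.

z = 1.710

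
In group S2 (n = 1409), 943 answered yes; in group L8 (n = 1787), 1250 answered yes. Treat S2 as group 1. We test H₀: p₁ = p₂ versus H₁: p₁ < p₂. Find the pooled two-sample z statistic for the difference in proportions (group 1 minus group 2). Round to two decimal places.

p̂₁ = 943/1409 = 0.6693, p̂₂ = 1250/1787 = 0.6995.
Pooled p̂ = (943+1250)/(1409+1787) = 2193/3196 = 0.6862.
SE = √(0.215341 × 0.00126932) = 0.0165.
z = (0.6693 − 0.6995)/0.0165 = -0.0302/0.0165 = -1.83.
p-value = P(Z < -1.828) ≈ 0.0338.

z = -1.83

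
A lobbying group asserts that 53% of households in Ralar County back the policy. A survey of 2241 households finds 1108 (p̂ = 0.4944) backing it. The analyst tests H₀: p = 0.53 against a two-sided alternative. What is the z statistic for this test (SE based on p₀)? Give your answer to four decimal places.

z = -3.3745

p̂ = 1108/2241 ≈ 0.49442213.
Standard error under H₀: √(0.53×0.47/2241) = 0.01054304.
z = (0.49442213 − 0.53)/0.01054304 = -0.03557787/0.01054304 = -3.3745.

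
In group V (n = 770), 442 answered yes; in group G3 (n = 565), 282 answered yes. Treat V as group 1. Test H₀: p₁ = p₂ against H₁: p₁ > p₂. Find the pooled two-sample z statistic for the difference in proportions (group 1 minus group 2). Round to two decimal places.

p̂₁ = 442/770 ≈ 0.5740, p̂₂ = 282/565 ≈ 0.4991.
Pooled p̂ = (442+282)/(770+565) = 724/1335 = 0.5423.
SE = √(p̂(1−p̂)(1/n₁+1/n₂)) = √(0.5423·0.4577·0.00306861) = √(0.000761657) = 0.0276.
z = (0.5740 − 0.4991)/0.0276 = 0.0749/0.0276 = 2.71.

z = 2.71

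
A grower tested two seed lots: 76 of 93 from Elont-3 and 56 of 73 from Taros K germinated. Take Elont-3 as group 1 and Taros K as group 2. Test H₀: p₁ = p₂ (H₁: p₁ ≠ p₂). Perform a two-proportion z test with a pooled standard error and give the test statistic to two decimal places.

p̂₁ = 76/93 ≈ 0.8172, p̂₂ = 56/73 ≈ 0.7671.
Pooled p̂ = (76+56)/(93+73) = 132/166 = 0.7952.
SE = √(0.162868 × 0.0244513) = 0.0631.
z = (0.8172 − 0.7671)/0.0631 = 0.0501/0.0631 = 0.79.
Two-sided p-value ≈ 2·Φ(−0.794) = 0.4274.

z = 0.79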